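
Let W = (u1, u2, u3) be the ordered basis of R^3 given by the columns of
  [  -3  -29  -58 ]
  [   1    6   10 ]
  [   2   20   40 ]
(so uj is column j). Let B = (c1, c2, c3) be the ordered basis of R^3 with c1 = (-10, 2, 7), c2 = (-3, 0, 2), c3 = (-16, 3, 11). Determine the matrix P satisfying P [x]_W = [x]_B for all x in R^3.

[[-1, 0, 2], [-1, -1, 2], [1, 2, 2]]

Let M have columns uj and N have columns cj. Then for every x, N [x]_B = x = M [x]_W, so P = N^(-1) M.
Since det N = -1, N^(-1) has integer entries; multiplying gives P = [[-1, 0, 2], [-1, -1, 2], [1, 2, 2]].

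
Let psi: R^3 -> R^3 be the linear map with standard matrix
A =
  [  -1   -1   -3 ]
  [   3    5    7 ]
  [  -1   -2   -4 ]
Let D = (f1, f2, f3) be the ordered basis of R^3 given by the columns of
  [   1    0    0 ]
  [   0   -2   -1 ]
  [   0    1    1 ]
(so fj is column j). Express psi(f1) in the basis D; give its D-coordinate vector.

Compute psi(f1) = A f1 = [-1, 3, -1] in standard coordinates.
Then write this in D-coordinates: solve for y in y_1 f1 + ... + y_3 f3 = [-1, 3, -1].
This gives y = [-1, -2, 1], which is column 1 of [psi]_D.

[-1, -2, 1]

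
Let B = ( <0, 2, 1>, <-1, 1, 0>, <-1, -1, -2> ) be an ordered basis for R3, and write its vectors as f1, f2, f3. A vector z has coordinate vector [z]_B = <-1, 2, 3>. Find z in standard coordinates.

The coordinates say z = -f1 + 2f2 + 3f3; adding the scaled basis vectors gives <-5, -3, -7>.

<-5, -3, -7>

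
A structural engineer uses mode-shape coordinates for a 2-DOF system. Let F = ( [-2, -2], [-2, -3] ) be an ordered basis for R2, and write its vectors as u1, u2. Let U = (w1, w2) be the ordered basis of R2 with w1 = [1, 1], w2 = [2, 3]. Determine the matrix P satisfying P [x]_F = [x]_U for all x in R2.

[[-2, 0], [0, -1]]

Let M have columns uj and N have columns wj. Then for every x, N [x]_U = x = M [x]_F, so P = N^(-1) M.
Since det N = 1, N^(-1) has integer entries; multiplying gives P = [[-2, 0], [0, -1]].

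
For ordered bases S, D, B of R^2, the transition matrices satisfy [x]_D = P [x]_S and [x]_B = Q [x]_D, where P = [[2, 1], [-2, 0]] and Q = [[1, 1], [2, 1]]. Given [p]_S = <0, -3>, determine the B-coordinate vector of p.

Apply P to get D-coordinates <-3, 0>, then Q to get B-coordinates.
The result is [p]_B = <-3, -6>.

<-3, -6>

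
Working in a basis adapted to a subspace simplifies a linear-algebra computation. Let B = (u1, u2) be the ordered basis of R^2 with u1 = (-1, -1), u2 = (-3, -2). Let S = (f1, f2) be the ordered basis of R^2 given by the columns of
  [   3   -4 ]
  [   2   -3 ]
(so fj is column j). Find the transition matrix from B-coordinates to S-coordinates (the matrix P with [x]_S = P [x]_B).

Column j of P is [uj]_S, since P maps B-coordinates to S-coordinates.
Expressing u1 in S: u1 = f1 + f2, so column 1 of P is (1, 1).
Doing the same for each uj gives P = [[1, -1], [1, 0]].

[[1, -1], [1, 0]]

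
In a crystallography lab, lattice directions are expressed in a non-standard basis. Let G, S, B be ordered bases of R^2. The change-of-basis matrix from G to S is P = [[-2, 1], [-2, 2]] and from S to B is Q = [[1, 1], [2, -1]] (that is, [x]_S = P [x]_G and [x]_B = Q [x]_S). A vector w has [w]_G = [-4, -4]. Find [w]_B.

[4, 8]

Apply P to get S-coordinates [4, 0], then Q to get B-coordinates.
The result is [w]_B = [4, 8].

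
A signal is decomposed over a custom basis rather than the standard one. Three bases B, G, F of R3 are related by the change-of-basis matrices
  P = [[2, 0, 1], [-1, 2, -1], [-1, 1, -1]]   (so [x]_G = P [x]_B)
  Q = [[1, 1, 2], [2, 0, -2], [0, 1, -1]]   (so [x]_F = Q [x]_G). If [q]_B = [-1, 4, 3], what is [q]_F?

First [q]_G = P [q]_B = [1, 6, 2].
Then [q]_F = Q [q]_G = [11, -2, 4].

[11, -2, 4]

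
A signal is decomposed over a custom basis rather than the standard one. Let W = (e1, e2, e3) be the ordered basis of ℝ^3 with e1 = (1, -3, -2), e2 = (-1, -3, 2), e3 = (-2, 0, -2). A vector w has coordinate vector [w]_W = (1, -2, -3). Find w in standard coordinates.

(9, 3, 0)

The coordinates say w = e1 - 2e2 - 3e3; adding the scaled basis vectors gives (9, 3, 0).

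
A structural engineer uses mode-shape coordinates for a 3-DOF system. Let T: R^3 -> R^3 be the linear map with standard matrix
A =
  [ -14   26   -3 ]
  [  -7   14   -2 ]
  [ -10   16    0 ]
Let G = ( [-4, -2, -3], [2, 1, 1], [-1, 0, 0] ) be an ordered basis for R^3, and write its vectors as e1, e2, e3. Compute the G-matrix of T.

With P the matrix whose columns are e1, ..., e3, [T]_G = P^(-1) A P.
Column by column: T(e1) = A e1 = [13, 6, 8]; its G-coordinates [-2, 2, -1] give column 1.
Continuing for each basis vector yields [T]_G = [[-2, 2, -3], [2, 2, 1], [-1, 1, 0]].

[[-2, 2, -3], [2, 2, 1], [-1, 1, 0]]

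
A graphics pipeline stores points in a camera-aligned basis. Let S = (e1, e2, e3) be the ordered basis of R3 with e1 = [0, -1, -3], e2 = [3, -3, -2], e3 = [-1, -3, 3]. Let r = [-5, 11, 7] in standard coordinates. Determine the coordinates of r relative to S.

[r]_S is the unique c with M c = r, where M has columns e1, ..., e3.
Gaussian elimination on [M | r] yields c = (-2, -2, -1).
Check: -2e1 - 2e2 - e3 = [-5, 11, 7].

[-2, -2, -1]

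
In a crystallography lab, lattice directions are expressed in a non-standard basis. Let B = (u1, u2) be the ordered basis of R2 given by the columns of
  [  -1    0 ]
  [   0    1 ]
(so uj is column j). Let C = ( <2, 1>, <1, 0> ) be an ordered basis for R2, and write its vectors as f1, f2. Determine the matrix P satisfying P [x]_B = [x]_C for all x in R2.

[[0, 1], [-1, -2]]

Column j of P is [uj]_C, since P maps B-coordinates to C-coordinates.
Expressing u1 in C: u1 = 0·f1 - f2, so column 1 of P is <0, -1>.
Doing the same for each uj gives P = [[0, 1], [-1, -2]].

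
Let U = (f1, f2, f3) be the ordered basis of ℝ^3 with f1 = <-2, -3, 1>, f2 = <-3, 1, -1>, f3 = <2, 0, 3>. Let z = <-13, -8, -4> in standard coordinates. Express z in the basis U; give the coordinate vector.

Write z = c_1 f1 + ... + c_3 f3 and solve for the c_i.
Solving this 3x3 system gives c = (3, 1, -2).
Check: 3f1 + f2 - 2f3 = <-13, -8, -4>.

<3, 1, -2>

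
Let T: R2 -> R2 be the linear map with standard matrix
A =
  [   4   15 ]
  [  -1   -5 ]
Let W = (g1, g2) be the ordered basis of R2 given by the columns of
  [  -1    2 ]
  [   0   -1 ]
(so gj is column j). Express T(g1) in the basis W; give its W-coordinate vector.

Column 1 of [T]_W is the W-coordinate vector of T(g1).
In standard coordinates T(g1) = A g1 = [-4, 1].
Converting to W: [-4, 1] = 2g1 - g2, so the coordinate vector is [2, -1].

[2, -1]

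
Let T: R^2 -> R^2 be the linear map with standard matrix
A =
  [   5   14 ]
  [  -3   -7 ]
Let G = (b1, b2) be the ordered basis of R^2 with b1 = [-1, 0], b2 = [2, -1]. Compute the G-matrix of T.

With P the matrix whose columns are b1, b2, [T]_G = P^(-1) A P.
Column by column: T(b1) = A b1 = [-5, 3]; its G-coordinates [-1, -3] give column 1.
Continuing for each basis vector yields [T]_G = [[-1, 2], [-3, -1]].

[[-1, 2], [-3, -1]]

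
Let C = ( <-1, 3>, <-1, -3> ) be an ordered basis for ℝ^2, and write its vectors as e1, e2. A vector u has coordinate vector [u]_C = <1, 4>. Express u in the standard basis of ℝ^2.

u = M [u]_C, where M has columns e1, e2.
Carrying out the matrix-vector product, u = <-5, -9>.

<-5, -9>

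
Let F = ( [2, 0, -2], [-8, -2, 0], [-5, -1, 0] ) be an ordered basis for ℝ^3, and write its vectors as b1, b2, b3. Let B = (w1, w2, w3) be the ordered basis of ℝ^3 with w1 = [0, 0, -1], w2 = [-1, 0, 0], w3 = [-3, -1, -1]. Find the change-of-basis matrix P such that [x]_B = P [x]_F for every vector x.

Take x = bj: its F-coordinates are the j-th standard unit vector, so P e_j — column j of P — equals [bj]_B.
b1 = 2w1 - 2w2 + 0·w3, giving column 1 = [2, -2, 0]; repeating for each j gives P = [[2, -2, -1], [-2, 2, 2], [0, 2, 1]].

[[2, -2, -1], [-2, 2, 2], [0, 2, 1]]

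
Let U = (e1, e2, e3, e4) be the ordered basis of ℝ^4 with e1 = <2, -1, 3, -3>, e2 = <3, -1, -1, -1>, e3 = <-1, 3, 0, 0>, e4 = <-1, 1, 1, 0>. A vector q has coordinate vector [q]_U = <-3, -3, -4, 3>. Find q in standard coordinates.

<-14, -3, -3, 12>

The coordinates say q = -3e1 - 3e2 - 4e3 + 3e4; adding the scaled basis vectors gives <-14, -3, -3, 12>.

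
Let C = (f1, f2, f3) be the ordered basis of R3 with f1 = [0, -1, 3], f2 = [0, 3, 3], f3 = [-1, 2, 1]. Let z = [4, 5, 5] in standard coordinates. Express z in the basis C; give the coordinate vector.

[-1, 4, -4]

Write z = c_1 f1 + ... + c_3 f3 and solve for the c_i.
Gaussian elimination on [M | z] yields c = (-1, 4, -4).
Check: -f1 + 4f2 - 4f3 = [4, 5, 5].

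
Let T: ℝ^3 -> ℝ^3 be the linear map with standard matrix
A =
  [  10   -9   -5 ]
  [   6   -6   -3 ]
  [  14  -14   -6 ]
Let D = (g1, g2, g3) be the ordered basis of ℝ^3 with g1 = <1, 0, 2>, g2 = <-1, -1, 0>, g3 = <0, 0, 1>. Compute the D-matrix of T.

[[0, -1, -2], [0, 0, 3], [2, 2, -2]]

Let P have columns g1, ..., g3. Then [T]_D = P^(-1) A P.
Here det P = -1, so P^(-1) is integer; computing A P first and then P^(-1)(A P) gives [[0, -1, -2], [0, 0, 3], [2, 2, -2]].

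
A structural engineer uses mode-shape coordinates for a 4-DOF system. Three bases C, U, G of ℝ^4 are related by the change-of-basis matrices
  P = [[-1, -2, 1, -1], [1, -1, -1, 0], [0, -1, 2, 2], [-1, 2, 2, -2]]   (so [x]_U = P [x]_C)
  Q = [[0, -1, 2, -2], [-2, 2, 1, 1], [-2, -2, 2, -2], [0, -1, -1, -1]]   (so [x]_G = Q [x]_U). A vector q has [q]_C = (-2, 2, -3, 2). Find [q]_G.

First [q]_U = P [q]_C = (-7, -1, -4, -4).
Then [q]_G = Q [q]_U = (1, 4, 16, 9).

(1, 4, 16, 9)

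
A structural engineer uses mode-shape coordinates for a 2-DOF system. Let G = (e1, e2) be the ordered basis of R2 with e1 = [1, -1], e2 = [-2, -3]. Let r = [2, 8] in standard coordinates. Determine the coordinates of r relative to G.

Write r = c_1 e1 + c_2 e2 and solve for the c_i.
System: c_1 - 2c_2 = 2, -c_1 - 3c_2 = 8; solving gives c_1 = -2, c_2 = -2.
Check: -2e1 - 2e2 = [2, 8].

[-2, -2]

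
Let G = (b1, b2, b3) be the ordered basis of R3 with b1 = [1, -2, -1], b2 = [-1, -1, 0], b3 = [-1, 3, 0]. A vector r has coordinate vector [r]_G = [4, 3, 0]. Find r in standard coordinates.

[1, -11, -4]

By definition r = 4b1 + 3b2 + 0·b3.
Summing componentwise gives [1, -11, -4].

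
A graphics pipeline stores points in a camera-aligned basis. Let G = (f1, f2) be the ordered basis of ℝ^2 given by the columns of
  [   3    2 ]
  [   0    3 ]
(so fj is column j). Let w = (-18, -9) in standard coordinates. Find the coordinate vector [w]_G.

(-4, -3)

Write w = c_1 f1 + c_2 f2 and solve for the c_i.
System: 3c_1 + 2c_2 = -18, 0c_1 + 3c_2 = -9; solving gives c_1 = -4, c_2 = -3.
Check: -4f1 - 3f2 = (-18, -9).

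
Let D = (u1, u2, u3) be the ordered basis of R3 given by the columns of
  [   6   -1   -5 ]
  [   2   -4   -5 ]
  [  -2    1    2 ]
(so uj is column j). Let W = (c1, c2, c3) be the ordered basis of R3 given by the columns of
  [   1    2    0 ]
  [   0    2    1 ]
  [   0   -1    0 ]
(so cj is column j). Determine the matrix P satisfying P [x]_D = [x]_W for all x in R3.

Let M have columns uj and N have columns cj. Then for every x, N [x]_W = x = M [x]_D, so P = N^(-1) M.
Since det N = 1, N^(-1) has integer entries; multiplying gives P = [[2, 1, -1], [2, -1, -2], [-2, -2, -1]].

[[2, 1, -1], [2, -1, -2], [-2, -2, -1]]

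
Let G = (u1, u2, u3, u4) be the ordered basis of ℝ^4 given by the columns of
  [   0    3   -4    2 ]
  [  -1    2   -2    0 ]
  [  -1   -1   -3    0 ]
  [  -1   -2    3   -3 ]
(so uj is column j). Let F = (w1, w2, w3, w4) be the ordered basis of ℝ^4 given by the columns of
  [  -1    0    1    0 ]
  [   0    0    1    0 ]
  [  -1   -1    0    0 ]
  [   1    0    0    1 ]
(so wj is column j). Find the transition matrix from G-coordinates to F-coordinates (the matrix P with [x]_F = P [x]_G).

Take x = uj: its G-coordinates are the j-th standard unit vector, so P e_j — column j of P — equals [uj]_F.
u1 = -w1 + 2w2 - w3 + 0·w4, giving column 1 = [-1, 2, -1, 0]; repeating for each j gives P = [[-1, -1, 2, -2], [2, 2, 1, 2], [-1, 2, -2, 0], [0, -1, 1, -1]].

[[-1, -1, 2, -2], [2, 2, 1, 2], [-1, 2, -2, 0], [0, -1, 1, -1]]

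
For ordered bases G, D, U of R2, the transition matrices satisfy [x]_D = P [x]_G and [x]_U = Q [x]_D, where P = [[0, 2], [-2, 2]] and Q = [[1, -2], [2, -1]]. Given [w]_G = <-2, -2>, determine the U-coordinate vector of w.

Apply P to get D-coordinates <-4, 0>, then Q to get U-coordinates.
The result is [w]_U = <-4, -8>.

<-4, -8>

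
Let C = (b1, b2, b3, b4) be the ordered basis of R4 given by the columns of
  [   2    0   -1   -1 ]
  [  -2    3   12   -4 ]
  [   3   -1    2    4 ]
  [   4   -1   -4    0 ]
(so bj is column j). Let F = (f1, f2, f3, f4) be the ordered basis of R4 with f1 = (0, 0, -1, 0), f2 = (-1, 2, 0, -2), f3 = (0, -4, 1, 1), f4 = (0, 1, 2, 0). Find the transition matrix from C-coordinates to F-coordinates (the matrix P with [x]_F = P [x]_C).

[[1, -2, 0, 2], [-2, 0, 1, 1], [0, -1, -2, 2], [2, -1, 2, 2]]

Let M have columns bj and N have columns fj. Then for every x, N [x]_F = x = M [x]_C, so P = N^(-1) M.
Since det N = -1, N^(-1) has integer entries; multiplying gives P = [[1, -2, 0, 2], [-2, 0, 1, 1], [0, -1, -2, 2], [2, -1, 2, 2]].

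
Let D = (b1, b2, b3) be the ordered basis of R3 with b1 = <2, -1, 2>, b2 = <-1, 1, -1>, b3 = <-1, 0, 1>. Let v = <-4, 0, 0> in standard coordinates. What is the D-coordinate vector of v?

[v]_D is the unique c with M c = v, where M has columns b1, ..., b3.
Gaussian elimination on [M | v] yields c = (-2, -2, 2).
Check: -2b1 - 2b2 + 2b3 = <-4, 0, 0>.

<-2, -2, 2>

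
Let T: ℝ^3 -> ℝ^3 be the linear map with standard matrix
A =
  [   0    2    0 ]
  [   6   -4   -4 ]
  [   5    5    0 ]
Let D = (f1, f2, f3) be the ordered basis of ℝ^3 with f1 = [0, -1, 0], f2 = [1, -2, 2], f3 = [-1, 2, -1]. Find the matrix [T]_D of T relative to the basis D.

[[0, 2, 2], [-3, -1, 1], [-1, 3, -3]]

With P the matrix whose columns are f1, ..., f3, [T]_D = P^(-1) A P.
Column by column: T(f1) = A f1 = [-2, 4, -5]; its D-coordinates [0, -3, -1] give column 1.
Continuing for each basis vector yields [T]_D = [[0, 2, 2], [-3, -1, 1], [-1, 3, -3]].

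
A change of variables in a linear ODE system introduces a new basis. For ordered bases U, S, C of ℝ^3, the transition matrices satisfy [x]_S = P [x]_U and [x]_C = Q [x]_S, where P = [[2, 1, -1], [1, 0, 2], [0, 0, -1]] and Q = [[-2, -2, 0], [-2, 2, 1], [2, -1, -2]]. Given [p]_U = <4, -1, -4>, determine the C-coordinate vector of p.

First [p]_S = P [p]_U = <11, -4, 4>.
Then [p]_C = Q [p]_S = <-14, -26, 18>.

<-14, -26, 18>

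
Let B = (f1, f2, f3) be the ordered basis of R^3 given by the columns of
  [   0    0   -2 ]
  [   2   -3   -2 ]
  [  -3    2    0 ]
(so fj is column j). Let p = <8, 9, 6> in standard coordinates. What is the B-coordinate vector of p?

[p]_B is the unique c with M c = p, where M has columns f1, ..., f3.
Row-reducing the augmented matrix [M | p] gives c = (-4, -3, -4).
Check: -4f1 - 3f2 - 4f3 = <8, 9, 6>.

<-4, -3, -4>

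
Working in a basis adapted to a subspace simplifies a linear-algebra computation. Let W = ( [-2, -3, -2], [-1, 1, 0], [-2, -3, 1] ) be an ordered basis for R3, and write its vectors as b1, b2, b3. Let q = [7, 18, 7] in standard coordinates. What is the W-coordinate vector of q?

Write q = c_1 b1 + ... + c_3 b3 and solve for the c_i.
Solving this 3x3 system gives c = (-4, 3, -1).
Check: -4b1 + 3b2 - b3 = [7, 18, 7].

[-4, 3, -1]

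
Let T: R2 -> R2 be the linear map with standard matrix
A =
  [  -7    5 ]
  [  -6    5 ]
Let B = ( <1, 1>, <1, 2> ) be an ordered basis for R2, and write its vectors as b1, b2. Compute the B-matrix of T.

Let P have columns b1, b2. Then [T]_B = P^(-1) A P.
Here det P = 1, so P^(-1) is integer; computing A P first and then P^(-1)(A P) gives [[-3, 2], [1, 1]].

[[-3, 2], [1, 1]]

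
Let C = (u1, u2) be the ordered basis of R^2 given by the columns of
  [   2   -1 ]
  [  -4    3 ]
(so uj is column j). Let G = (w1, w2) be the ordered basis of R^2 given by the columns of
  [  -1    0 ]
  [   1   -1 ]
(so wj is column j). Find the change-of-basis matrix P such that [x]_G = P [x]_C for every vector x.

Column j of P is [uj]_G, since P maps C-coordinates to G-coordinates.
Expressing u1 in G: u1 = -2w1 + 2w2, so column 1 of P is [-2, 2].
Doing the same for each uj gives P = [[-2, 1], [2, -2]].

[[-2, 1], [2, -2]]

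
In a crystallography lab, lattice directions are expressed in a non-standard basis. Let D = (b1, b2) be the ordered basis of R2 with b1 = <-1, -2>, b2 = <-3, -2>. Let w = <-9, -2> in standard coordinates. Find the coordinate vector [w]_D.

We seek scalars with c_1 b1 + c_2 b2 = w; equivalently solve M c = w where the columns of M are b1, b2.
System: -c_1 - 3c_2 = -9, -2c_1 - 2c_2 = -2; solving gives c_1 = -3, c_2 = 4.
Check: -3b1 + 4b2 = <-9, -2>.

<-3, 4>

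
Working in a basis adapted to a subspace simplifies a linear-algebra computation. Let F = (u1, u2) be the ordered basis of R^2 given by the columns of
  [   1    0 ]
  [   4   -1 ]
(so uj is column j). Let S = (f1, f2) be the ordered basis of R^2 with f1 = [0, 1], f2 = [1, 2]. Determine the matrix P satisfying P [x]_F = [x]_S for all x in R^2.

Column j of P is [uj]_S, since P maps F-coordinates to S-coordinates.
Expressing u1 in S: u1 = 2f1 + f2, so column 1 of P is [2, 1].
Doing the same for each uj gives P = [[2, -1], [1, 0]].

[[2, -1], [1, 0]]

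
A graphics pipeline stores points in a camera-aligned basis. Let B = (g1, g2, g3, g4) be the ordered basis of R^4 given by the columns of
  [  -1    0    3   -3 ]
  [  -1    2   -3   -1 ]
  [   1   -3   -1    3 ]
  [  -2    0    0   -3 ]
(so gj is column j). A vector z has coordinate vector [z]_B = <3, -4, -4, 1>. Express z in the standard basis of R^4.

z = M [z]_B, where M has columns g1, ..., g4.
Carrying out the matrix-vector product, z = <-18, 0, 22, -9>.

<-18, 0, 22, -9>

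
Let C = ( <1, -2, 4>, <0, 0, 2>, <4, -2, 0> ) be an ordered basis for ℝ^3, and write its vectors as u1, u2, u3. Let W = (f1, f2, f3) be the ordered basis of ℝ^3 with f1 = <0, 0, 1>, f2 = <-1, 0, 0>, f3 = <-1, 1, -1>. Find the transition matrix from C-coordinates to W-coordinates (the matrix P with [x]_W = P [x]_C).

[[2, 2, -2], [1, 0, -2], [-2, 0, -2]]

Column j of P is [uj]_W, since P maps C-coordinates to W-coordinates.
Expressing u1 in W: u1 = 2f1 + f2 - 2f3, so column 1 of P is <2, 1, -2>.
Doing the same for each uj gives P = [[2, 2, -2], [1, 0, -2], [-2, 0, -2]].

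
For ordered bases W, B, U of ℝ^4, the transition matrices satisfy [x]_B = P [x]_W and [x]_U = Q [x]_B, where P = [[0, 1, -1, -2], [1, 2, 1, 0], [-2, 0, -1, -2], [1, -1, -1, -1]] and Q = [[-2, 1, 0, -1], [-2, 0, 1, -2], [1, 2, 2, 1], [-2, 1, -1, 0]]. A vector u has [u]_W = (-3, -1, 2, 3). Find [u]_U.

(22, 30, -26, 17)

First [u]_B = P [u]_W = (-9, -3, -2, -7).
Then [u]_U = Q [u]_B = (22, 30, -26, 17).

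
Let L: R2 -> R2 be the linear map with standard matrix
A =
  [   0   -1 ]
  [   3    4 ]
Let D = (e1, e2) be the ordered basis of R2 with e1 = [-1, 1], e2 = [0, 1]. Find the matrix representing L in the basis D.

[[1, 1], [0, 3]]

With P the matrix whose columns are e1, e2, [L]_D = P^(-1) A P.
Column by column: L(e1) = A e1 = [-1, 1]; its D-coordinates [1, 0] give column 1.
Continuing for each basis vector yields [L]_D = [[1, 1], [0, 3]].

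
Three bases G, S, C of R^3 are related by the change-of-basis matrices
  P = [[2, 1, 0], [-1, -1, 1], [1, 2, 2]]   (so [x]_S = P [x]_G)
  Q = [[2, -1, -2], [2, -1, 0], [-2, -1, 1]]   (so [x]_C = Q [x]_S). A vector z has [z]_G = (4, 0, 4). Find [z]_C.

(-8, 16, -4)

First [z]_S = P [z]_G = (8, 0, 12).
Then [z]_C = Q [z]_S = (-8, 16, -4).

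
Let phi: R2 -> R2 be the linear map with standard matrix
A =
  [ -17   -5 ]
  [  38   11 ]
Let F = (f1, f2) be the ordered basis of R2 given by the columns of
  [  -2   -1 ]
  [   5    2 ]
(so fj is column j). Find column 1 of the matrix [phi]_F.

[-3, -3]

Column 1 of [phi]_F is the F-coordinate vector of phi(f1).
In standard coordinates phi(f1) = A f1 = [9, -21].
Converting to F: [9, -21] = -3f1 - 3f2, so the coordinate vector is [-3, -3].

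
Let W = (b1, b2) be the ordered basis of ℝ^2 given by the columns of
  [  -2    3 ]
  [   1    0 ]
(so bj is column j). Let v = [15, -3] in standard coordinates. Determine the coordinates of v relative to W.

[-3, 3]

We seek scalars with c_1 b1 + c_2 b2 = v; equivalently solve M c = v where the columns of M are b1, b2.
System: -2c_1 + 3c_2 = 15, c_1 + 0c_2 = -3; solving gives c_1 = -3, c_2 = 3.
Check: -3b1 + 3b2 = [15, -3].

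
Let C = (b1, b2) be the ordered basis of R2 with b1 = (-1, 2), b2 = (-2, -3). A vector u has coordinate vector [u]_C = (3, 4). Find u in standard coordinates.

The coordinates say u = 3b1 + 4b2; adding the scaled basis vectors gives (-11, -6).

(-11, -6)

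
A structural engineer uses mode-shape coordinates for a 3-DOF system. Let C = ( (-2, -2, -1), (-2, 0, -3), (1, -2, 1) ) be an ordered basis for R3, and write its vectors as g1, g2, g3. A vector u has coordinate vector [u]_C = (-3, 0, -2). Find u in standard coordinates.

By definition u = -3g1 + 0·g2 - 2g3.
Summing componentwise gives (4, 10, 1).

(4, 10, 1)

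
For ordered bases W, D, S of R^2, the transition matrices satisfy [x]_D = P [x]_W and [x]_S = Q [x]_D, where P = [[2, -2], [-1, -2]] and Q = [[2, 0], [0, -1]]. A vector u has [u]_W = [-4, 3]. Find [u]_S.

Apply P to get D-coordinates [-14, -2], then Q to get S-coordinates.
The result is [u]_S = [-28, 2].

[-28, 2]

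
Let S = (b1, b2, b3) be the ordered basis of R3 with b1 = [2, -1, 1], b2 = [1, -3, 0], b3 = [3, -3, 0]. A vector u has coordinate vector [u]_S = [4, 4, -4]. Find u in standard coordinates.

[0, -4, 4]

By definition u = 4b1 + 4b2 - 4b3.
Summing componentwise gives [0, -4, 4].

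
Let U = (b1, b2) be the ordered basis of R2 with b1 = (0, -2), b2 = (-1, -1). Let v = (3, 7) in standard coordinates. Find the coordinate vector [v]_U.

Write v = c_1 b1 + c_2 b2 and solve for the c_i.
System: 0c_1 - c_2 = 3, -2c_1 - c_2 = 7; solving gives c_1 = -2, c_2 = -3.
Check: -2b1 - 3b2 = (3, 7).

(-2, -3)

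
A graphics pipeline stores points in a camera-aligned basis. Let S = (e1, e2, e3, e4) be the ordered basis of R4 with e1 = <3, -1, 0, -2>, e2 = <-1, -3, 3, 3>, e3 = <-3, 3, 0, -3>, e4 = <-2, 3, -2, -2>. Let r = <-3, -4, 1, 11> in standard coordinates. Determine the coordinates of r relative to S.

<-2, 1, -2, 1>

Write r = c_1 e1 + ... + c_4 e4 and solve for the c_i.
Solving this 4x4 system gives c = (-2, 1, -2, 1).
Check: -2e1 + e2 - 2e3 + e4 = <-3, -4, 1, 11>.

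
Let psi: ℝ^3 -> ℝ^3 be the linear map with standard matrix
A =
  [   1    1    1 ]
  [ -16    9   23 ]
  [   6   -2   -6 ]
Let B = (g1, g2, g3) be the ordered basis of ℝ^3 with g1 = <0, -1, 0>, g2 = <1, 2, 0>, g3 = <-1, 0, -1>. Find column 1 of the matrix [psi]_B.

Column 1 of [psi]_B is the B-coordinate vector of psi(g1).
In standard coordinates psi(g1) = A g1 = <-1, -9, 2>.
Converting to B: <-1, -9, 2> = 3g1 - 3g2 - 2g3, so the coordinate vector is <3, -3, -2>.

<3, -3, -2>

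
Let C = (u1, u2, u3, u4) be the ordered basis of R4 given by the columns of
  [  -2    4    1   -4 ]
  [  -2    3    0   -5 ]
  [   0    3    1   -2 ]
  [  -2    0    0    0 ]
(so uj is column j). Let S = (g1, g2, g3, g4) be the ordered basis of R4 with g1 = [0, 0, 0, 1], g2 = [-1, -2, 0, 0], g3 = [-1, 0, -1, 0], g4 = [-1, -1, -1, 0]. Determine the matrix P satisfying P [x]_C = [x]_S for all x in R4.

Take x = uj: its C-coordinates are the j-th standard unit vector, so P e_j — column j of P — equals [uj]_S.
u1 = -2g1 + 2g2 + 2g3 - 2g4, giving column 1 = [-2, 2, 2, -2]; repeating for each j gives P = [[-2, 0, 0, 0], [2, -1, 0, 2], [2, -2, -1, 1], [-2, -1, 0, 1]].

[[-2, 0, 0, 0], [2, -1, 0, 2], [2, -2, -1, 1], [-2, -1, 0, 1]]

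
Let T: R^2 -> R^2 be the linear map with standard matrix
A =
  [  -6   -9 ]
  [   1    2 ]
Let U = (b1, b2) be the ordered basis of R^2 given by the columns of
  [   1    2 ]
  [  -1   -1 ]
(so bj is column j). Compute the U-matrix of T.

The j-th column of [T]_U is [T(bj)]_U.
T(b1) = A b1 = [3, -1] = -b1 + 2b2, so column 1 is [-1, 2].
Repeating for b2 and assembling the columns gives [[-1, 3], [2, -3]].

[[-1, 3], [2, -3]]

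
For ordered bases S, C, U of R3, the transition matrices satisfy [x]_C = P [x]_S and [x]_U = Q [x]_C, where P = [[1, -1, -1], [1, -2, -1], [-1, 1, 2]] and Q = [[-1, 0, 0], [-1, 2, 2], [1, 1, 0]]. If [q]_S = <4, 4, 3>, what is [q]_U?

Composing the changes, [q]_U = Q P [q]_S.
Q P = [[-1, 1, 1], [-1, -1, 3], [2, -3, -2]]; applying this to <4, 4, 3> gives <3, 1, -10>.

<3, 1, -10>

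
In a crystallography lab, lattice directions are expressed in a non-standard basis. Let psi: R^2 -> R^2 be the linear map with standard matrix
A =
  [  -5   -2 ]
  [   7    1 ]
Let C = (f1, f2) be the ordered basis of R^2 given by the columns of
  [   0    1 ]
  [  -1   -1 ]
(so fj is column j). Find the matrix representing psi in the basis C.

With P the matrix whose columns are f1, f2, [psi]_C = P^(-1) A P.
Column by column: psi(f1) = A f1 = <2, -1>; its C-coordinates <-1, 2> give column 1.
Continuing for each basis vector yields [psi]_C = [[-1, -3], [2, -3]].

[[-1, -3], [2, -3]]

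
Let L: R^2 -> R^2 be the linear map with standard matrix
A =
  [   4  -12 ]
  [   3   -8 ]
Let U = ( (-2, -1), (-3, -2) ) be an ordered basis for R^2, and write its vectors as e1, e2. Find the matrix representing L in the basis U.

The j-th column of [L]_U is [L(ej)]_U.
L(e1) = A e1 = (4, 2) = -2e1 + 0·e2, so column 1 is (-2, 0).
Repeating for e2 and assembling the columns gives [[-2, -3], [0, -2]].

[[-2, -3], [0, -2]]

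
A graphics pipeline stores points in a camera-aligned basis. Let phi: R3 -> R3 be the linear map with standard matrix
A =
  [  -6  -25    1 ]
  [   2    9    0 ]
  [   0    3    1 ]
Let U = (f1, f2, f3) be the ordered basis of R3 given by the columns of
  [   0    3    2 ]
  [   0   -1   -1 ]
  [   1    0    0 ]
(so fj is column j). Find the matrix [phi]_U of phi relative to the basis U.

The j-th column of [phi]_U is [phi(fj)]_U.
phi(f1) = A f1 = <1, 0, 1> = f1 + f2 - f3, so column 1 is <1, 1, -1>.
Repeating for f2, f3 and assembling the columns gives [[1, -3, -3], [1, 1, 3], [-1, 2, 2]].

[[1, -3, -3], [1, 1, 3], [-1, 2, 2]]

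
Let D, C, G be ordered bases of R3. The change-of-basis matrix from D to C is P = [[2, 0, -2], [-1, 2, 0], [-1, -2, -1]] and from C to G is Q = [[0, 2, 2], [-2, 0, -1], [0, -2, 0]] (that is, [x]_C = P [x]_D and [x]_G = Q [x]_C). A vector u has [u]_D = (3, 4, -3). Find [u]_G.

(-6, -16, -10)

Apply P to get C-coordinates (12, 5, -8), then Q to get G-coordinates.
The result is [u]_G = (-6, -16, -10).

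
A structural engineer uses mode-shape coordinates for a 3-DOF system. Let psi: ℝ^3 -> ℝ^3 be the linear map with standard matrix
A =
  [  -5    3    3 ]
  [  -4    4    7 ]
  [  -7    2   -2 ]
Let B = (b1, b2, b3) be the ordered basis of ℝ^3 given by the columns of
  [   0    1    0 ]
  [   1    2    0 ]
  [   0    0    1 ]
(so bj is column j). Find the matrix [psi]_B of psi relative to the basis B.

[[-2, 2, 1], [3, 1, 3], [2, -3, -2]]

The j-th column of [psi]_B is [psi(bj)]_B.
psi(b1) = A b1 = (3, 4, 2) = -2b1 + 3b2 + 2b3, so column 1 is (-2, 3, 2).
Repeating for b2, b3 and assembling the columns gives [[-2, 2, 1], [3, 1, 3], [2, -3, -2]].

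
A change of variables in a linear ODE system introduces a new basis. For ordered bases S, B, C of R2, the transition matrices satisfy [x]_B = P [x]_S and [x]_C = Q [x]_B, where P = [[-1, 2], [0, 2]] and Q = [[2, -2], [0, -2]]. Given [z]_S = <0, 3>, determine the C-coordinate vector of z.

<0, -12>

First [z]_B = P [z]_S = <6, 6>.
Then [z]_C = Q [z]_B = <0, -12>.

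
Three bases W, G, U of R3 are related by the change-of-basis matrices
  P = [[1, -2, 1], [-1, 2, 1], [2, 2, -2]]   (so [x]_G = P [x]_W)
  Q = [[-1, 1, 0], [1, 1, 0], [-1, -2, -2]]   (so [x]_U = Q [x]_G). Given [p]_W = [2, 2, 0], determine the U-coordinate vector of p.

[4, 0, -18]

First [p]_G = P [p]_W = [-2, 2, 8].
Then [p]_U = Q [p]_G = [4, 0, -18].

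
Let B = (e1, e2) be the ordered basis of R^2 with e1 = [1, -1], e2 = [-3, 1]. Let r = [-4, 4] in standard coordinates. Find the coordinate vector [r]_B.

[r]_B is the unique c with M c = r, where M has columns e1, e2.
System: c_1 - 3c_2 = -4, -c_1 + c_2 = 4; solving gives c_1 = -4, c_2 = 0.
Check: -4e1 + 0·e2 = [-4, 4].

[-4, 0]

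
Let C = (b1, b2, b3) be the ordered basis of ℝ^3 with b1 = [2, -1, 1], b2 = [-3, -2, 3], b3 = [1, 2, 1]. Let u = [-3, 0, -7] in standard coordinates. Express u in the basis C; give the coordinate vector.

[-2, -1, -2]

We seek scalars with c_1 b1 + ... + c_3 b3 = u; equivalently solve M c = u where the columns of M are b1, ..., b3.
Row-reducing the augmented matrix [M | u] gives c = (-2, -1, -2).
Check: -2b1 - b2 - 2b3 = [-3, 0, -7].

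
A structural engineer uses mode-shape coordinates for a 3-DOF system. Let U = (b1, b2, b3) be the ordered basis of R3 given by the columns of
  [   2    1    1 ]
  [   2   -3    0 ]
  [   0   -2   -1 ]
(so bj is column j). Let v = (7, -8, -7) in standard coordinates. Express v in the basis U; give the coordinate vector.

(2, 4, -1)

We seek scalars with c_1 b1 + ... + c_3 b3 = v; equivalently solve M c = v where the columns of M are b1, ..., b3.
Gaussian elimination on [M | v] yields c = (2, 4, -1).
Check: 2b1 + 4b2 - b3 = (7, -8, -7).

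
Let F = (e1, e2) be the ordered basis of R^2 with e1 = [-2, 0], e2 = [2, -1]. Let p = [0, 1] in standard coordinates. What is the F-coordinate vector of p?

[-1, -1]

We seek scalars with c_1 e1 + c_2 e2 = p; equivalently solve M c = p where the columns of M are e1, e2.
System: -2c_1 + 2c_2 = 0, 0c_1 - c_2 = 1; solving gives c_1 = -1, c_2 = -1.
Check: -e1 - e2 = [0, 1].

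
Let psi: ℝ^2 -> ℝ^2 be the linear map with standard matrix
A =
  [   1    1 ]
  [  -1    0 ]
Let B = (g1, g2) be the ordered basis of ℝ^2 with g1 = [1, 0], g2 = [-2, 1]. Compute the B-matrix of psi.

With P the matrix whose columns are g1, g2, [psi]_B = P^(-1) A P.
Column by column: psi(g1) = A g1 = [1, -1]; its B-coordinates [-1, -1] give column 1.
Continuing for each basis vector yields [psi]_B = [[-1, 3], [-1, 2]].

[[-1, 3], [-1, 2]]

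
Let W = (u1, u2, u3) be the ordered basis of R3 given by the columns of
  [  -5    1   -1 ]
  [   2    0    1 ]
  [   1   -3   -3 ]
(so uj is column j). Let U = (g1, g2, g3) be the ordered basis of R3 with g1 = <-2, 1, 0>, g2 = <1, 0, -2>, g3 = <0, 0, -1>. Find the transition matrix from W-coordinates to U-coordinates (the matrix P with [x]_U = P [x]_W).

[[2, 0, 1], [-1, 1, 1], [1, 1, 1]]

Let M have columns uj and N have columns gj. Then for every x, N [x]_U = x = M [x]_W, so P = N^(-1) M.
Since det N = 1, N^(-1) has integer entries; multiplying gives P = [[2, 0, 1], [-1, 1, 1], [1, 1, 1]].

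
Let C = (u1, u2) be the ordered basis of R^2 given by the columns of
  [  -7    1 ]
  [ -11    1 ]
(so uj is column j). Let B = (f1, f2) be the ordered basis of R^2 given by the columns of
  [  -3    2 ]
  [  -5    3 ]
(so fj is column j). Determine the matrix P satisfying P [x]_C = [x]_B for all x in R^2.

[[1, 1], [-2, 2]]

Column j of P is [uj]_B, since P maps C-coordinates to B-coordinates.
Expressing u1 in B: u1 = f1 - 2f2, so column 1 of P is (1, -2).
Doing the same for each uj gives P = [[1, 1], [-2, 2]].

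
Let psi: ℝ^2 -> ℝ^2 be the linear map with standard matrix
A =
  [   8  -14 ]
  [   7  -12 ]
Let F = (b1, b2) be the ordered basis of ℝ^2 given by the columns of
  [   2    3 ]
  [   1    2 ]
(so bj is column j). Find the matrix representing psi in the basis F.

With P the matrix whose columns are b1, b2, [psi]_F = P^(-1) A P.
Column by column: psi(b1) = A b1 = (2, 2); its F-coordinates (-2, 2) give column 1.
Continuing for each basis vector yields [psi]_F = [[-2, 1], [2, -2]].

[[-2, 1], [2, -2]]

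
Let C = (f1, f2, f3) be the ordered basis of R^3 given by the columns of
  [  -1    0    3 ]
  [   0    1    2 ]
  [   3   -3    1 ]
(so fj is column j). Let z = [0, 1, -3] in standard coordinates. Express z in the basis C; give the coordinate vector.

[z]_C is the unique c with M c = z, where M has columns f1, ..., f3.
Solving this 3x3 system gives c = (0, 1, 0).
Check: 0·f1 + f2 + 0·f3 = [0, 1, -3].

[0, 1, 0]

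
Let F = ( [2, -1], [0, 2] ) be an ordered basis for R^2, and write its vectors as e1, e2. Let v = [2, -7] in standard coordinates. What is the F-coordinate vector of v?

Write v = c_1 e1 + c_2 e2 and solve for the c_i.
System: 2c_1 + 0c_2 = 2, -c_1 + 2c_2 = -7; solving gives c_1 = 1, c_2 = -3.
Check: e1 - 3e2 = [2, -7].

[1, -3]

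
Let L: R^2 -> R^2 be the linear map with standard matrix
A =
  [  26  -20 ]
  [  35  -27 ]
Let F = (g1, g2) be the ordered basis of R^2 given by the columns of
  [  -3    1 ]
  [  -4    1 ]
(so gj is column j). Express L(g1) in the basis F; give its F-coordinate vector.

Compute L(g1) = A g1 = (2, 3) in standard coordinates.
Then write this in F-coordinates: solve for y in y_1 g1 + y_2 g2 = (2, 3).
This gives y = (-1, -1), which is column 1 of [L]_F.

(-1, -1)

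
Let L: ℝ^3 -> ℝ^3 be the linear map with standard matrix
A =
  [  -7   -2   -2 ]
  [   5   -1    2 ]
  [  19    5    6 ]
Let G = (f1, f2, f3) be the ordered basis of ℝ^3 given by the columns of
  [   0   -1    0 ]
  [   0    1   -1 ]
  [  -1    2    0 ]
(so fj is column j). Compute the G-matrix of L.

With P the matrix whose columns are f1, ..., f3, [L]_G = P^(-1) A P.
Column by column: L(f1) = A f1 = <2, -2, -6>; its G-coordinates <2, -2, 0> give column 1.
Continuing for each basis vector yields [L]_G = [[2, 0, 1], [-2, -1, -2], [0, 1, -3]].

[[2, 0, 1], [-2, -1, -2], [0, 1, -3]]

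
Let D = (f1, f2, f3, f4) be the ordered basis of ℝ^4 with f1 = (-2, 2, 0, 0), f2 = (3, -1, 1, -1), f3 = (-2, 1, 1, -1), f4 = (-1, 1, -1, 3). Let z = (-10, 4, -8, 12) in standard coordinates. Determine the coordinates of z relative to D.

(0, -4, -2, 2)

[z]_D is the unique c with M c = z, where M has columns f1, ..., f4.
Solving this 4x4 system gives c = (0, -4, -2, 2).
Check: 0·f1 - 4f2 - 2f3 + 2f4 = (-10, 4, -8, 12).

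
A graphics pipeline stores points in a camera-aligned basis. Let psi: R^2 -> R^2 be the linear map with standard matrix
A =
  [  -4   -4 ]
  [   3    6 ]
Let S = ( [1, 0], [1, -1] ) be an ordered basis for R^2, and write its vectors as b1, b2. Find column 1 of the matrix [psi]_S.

Column 1 of [psi]_S is the S-coordinate vector of psi(b1).
In standard coordinates psi(b1) = A b1 = [-4, 3].
Converting to S: [-4, 3] = -b1 - 3b2, so the coordinate vector is [-1, -3].

[-1, -3]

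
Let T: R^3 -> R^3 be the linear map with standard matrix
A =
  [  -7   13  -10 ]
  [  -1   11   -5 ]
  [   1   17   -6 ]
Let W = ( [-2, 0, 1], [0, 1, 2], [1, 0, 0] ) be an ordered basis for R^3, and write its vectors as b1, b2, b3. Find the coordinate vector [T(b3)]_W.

Column 3 of [T]_W is the W-coordinate vector of T(b3).
In standard coordinates T(b3) = A b3 = [-7, -1, 1].
Converting to W: [-7, -1, 1] = 3b1 - b2 - b3, so the coordinate vector is [3, -1, -1].

[3, -1, -1]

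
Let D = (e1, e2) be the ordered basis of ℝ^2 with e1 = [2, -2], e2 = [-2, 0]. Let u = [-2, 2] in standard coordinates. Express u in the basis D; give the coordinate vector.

[-1, 0]

We seek scalars with c_1 e1 + c_2 e2 = u; equivalently solve M c = u where the columns of M are e1, e2.
System: 2c_1 - 2c_2 = -2, -2c_1 + 0c_2 = 2; solving gives c_1 = -1, c_2 = 0.
Check: -e1 + 0·e2 = [-2, 2].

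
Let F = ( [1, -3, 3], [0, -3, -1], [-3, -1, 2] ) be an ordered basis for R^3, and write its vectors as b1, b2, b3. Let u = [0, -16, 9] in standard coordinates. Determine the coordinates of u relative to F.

[3, 2, 1]

We seek scalars with c_1 b1 + ... + c_3 b3 = u; equivalently solve M c = u where the columns of M are b1, ..., b3.
Row-reducing the augmented matrix [M | u] gives c = (3, 2, 1).
Check: 3b1 + 2b2 + b3 = [0, -16, 9].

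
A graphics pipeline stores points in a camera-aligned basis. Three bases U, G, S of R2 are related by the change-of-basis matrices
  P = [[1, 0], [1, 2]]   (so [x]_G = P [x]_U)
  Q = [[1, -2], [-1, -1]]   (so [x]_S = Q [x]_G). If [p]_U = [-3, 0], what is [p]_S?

Apply P to get G-coordinates [-3, -3], then Q to get S-coordinates.
The result is [p]_S = [3, 6].

[3, 6]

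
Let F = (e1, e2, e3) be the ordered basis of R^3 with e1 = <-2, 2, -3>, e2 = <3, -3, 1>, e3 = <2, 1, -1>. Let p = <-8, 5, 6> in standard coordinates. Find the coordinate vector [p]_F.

<-3, -4, -1>

Write p = c_1 e1 + ... + c_3 e3 and solve for the c_i.
Row-reducing the augmented matrix [M | p] gives c = (-3, -4, -1).
Check: -3e1 - 4e2 - e3 = <-8, 5, 6>.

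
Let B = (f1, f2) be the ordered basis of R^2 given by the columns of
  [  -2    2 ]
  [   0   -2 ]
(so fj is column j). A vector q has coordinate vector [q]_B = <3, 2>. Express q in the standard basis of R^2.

By definition q = 3f1 + 2f2.
Summing componentwise gives <-2, -4>.

<-2, -4>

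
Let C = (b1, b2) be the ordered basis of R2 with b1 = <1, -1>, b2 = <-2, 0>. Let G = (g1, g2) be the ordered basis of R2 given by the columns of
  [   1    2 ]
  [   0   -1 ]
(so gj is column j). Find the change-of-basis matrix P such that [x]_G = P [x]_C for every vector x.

Column j of P is [bj]_G, since P maps C-coordinates to G-coordinates.
Expressing b1 in G: b1 = -g1 + g2, so column 1 of P is <-1, 1>.
Doing the same for each bj gives P = [[-1, -2], [1, 0]].

[[-1, -2], [1, 0]]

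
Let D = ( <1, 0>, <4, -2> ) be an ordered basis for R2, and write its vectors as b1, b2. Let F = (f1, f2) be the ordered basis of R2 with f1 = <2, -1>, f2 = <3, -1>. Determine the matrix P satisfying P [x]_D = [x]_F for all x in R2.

Let M have columns bj and N have columns fj. Then for every x, N [x]_F = x = M [x]_D, so P = N^(-1) M.
Since det N = 1, N^(-1) has integer entries; multiplying gives P = [[-1, 2], [1, 0]].

[[-1, 2], [1, 0]]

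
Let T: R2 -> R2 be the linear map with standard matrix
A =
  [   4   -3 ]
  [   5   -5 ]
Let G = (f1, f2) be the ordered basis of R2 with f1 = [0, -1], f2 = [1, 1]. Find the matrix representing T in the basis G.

[[-2, 1], [3, 1]]

Let P have columns f1, f2. Then [T]_G = P^(-1) A P.
Here det P = 1, so P^(-1) is integer; computing A P first and then P^(-1)(A P) gives [[-2, 1], [3, 1]].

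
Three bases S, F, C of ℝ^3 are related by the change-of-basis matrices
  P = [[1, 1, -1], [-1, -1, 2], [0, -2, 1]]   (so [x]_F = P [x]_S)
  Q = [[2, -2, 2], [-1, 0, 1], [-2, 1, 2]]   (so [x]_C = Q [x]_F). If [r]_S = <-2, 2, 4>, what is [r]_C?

First [r]_F = P [r]_S = <-4, 8, 0>.
Then [r]_C = Q [r]_F = <-24, 4, 16>.

<-24, 4, 16>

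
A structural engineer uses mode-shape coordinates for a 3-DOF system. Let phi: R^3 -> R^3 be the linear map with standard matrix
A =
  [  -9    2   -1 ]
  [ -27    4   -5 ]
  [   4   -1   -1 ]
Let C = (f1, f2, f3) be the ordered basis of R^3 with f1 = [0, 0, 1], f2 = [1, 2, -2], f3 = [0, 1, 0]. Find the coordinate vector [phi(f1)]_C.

Column 1 of [phi]_C is the C-coordinate vector of phi(f1).
In standard coordinates phi(f1) = A f1 = [-1, -5, -1].
Converting to C: [-1, -5, -1] = -3f1 - f2 - 3f3, so the coordinate vector is [-3, -1, -3].

[-3, -1, -3]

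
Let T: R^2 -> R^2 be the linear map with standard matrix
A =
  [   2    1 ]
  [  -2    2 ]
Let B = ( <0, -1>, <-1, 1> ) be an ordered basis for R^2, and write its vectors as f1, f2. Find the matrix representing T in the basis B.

The j-th column of [T]_B is [T(fj)]_B.
T(f1) = A f1 = <-1, -2> = 3f1 + f2, so column 1 is <3, 1>.
Repeating for f2 and assembling the columns gives [[3, -3], [1, 1]].

[[3, -3], [1, 1]]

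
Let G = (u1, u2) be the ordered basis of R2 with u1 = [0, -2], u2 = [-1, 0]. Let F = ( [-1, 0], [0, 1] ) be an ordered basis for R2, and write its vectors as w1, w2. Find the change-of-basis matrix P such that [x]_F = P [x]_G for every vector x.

Take x = uj: its G-coordinates are the j-th standard unit vector, so P e_j — column j of P — equals [uj]_F.
u1 = 0·w1 - 2w2, giving column 1 = [0, -2]; repeating for each j gives P = [[0, 1], [-2, 0]].

[[0, 1], [-2, 0]]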